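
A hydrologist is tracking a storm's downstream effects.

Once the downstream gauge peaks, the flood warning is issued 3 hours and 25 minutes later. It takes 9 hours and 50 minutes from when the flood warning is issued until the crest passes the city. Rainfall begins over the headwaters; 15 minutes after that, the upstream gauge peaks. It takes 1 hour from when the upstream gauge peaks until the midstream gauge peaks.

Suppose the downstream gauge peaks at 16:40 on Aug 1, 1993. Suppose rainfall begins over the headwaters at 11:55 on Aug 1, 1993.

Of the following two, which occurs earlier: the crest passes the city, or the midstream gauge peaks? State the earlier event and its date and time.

The midstream gauge peaks — 13:10 on Aug 1, 1993

The downstream gauge peaks: 16:40 Aug 1, 1993.
The flood warning is issued: 16:40 Aug 1, 1993 + 3h25m = 20:05 Aug 1, 1993.
The crest passes the city: 20:05 Aug 1, 1993 + 9h50m = 05:55 Aug 2, 1993.
Rainfall begins over the headwaters: 11:55 Aug 1, 1993.
The upstream gauge peaks: 11:55 Aug 1, 1993 + 15m = 12:10 Aug 1, 1993.
The midstream gauge peaks: 12:10 Aug 1, 1993 + 1h = 13:10 Aug 1, 1993.
Comparing: the crest passes the city at 05:55 Aug 2, 1993 vs the midstream gauge peaks at 13:10 Aug 1, 1993. Earlier: the midstream gauge peaks.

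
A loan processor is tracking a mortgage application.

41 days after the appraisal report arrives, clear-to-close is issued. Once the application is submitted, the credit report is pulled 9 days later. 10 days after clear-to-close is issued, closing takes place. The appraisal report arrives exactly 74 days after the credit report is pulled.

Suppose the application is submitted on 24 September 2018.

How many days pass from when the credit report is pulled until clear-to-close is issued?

Causal path: the credit report is pulled → the appraisal report arrives → clear-to-close is issued.
Total delay along the path: 74 + 41 = 115 days.

115 days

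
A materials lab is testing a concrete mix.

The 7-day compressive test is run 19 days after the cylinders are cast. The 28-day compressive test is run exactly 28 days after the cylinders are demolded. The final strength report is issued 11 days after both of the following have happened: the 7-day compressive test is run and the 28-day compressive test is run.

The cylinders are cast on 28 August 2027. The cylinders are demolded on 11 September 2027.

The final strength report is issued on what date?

The cylinders are cast: Aug 28, 2027.
The 7-day compressive test is run: Aug 28, 2027 + 19 days = Sep 16, 2027.
The cylinders are demolded: Sep 11, 2027.
The 28-day compressive test is run: Sep 11, 2027 + 28 days = Oct 9, 2027.
Both prerequisites met — the 7-day compressive test is run (Sep 16, 2027), the 28-day compressive test is run (Oct 9, 2027); the later is Oct 9, 2027.
The final strength report is issued: Oct 9, 2027 + 11 days = Oct 20, 2027.

20 October 2027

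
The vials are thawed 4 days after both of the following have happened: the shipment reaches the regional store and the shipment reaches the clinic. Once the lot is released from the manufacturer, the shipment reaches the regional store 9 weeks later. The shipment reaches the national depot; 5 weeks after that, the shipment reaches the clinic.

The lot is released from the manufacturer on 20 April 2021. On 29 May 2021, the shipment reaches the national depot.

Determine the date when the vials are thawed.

7 July 2021

The lot is released from the manufacturer: Apr 20, 2021.
The shipment reaches the regional store: Apr 20, 2021 + 9 weeks = Jun 22, 2021.
The shipment reaches the national depot: May 29, 2021.
The shipment reaches the clinic: May 29, 2021 + 5 weeks = Jul 3, 2021.
Both prerequisites met — the shipment reaches the regional store (Jun 22, 2021), the shipment reaches the clinic (Jul 3, 2021); the later is Jul 3, 2021.
The vials are thawed: Jul 3, 2021 + 4 days = Jul 7, 2021.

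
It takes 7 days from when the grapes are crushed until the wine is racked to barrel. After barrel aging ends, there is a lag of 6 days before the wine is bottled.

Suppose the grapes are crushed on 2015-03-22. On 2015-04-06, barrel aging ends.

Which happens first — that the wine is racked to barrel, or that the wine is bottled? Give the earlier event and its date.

The wine is racked to barrel — 2015-03-29

The grapes are crushed: Mar 22, 2015.
The wine is racked to barrel: Mar 22, 2015 + 7 days = Mar 29, 2015.
Barrel aging ends: Apr 6, 2015.
The wine is bottled: Apr 6, 2015 + 6 days = Apr 12, 2015.
Comparing: the wine is racked to barrel on Mar 29, 2015 vs the wine is bottled on Apr 12, 2015. Earlier: the wine is racked to barrel.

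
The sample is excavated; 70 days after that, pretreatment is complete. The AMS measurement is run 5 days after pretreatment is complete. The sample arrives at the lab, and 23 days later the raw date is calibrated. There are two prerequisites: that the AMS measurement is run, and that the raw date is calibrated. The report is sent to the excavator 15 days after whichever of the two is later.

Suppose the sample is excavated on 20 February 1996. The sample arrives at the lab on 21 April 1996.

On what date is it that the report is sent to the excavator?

29 May 1996

The sample is excavated: Feb 20, 1996.
Pretreatment is complete: Feb 20, 1996 + 70 days = Apr 30, 1996.
The AMS measurement is run: Apr 30, 1996 + 5 days = May 5, 1996.
The sample arrives at the lab: Apr 21, 1996.
The raw date is calibrated: Apr 21, 1996 + 23 days = May 14, 1996.
Both prerequisites met — the AMS measurement is run (May 5, 1996), the raw date is calibrated (May 14, 1996); the later is May 14, 1996.
The report is sent to the excavator: May 14, 1996 + 15 days = May 29, 1996.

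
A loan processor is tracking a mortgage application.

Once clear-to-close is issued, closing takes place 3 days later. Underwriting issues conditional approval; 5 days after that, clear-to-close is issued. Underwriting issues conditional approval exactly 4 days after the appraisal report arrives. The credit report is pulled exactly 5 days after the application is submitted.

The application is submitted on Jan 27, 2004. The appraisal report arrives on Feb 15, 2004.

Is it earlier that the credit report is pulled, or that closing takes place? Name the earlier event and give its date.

The application is submitted: Jan 27, 2004.
The credit report is pulled: Jan 27, 2004 + 5 days = Feb 1, 2004.
The appraisal report arrives: Feb 15, 2004.
Underwriting issues conditional approval: Feb 15, 2004 + 4 days = Feb 19, 2004.
Clear-to-close is issued: Feb 19, 2004 + 5 days = Feb 24, 2004.
Closing takes place: Feb 24, 2004 + 3 days = Feb 27, 2004.
Comparing: the credit report is pulled on Feb 1, 2004 vs closing takes place on Feb 27, 2004. Earlier: the credit report is pulled.

The credit report is pulled — Feb 1, 2004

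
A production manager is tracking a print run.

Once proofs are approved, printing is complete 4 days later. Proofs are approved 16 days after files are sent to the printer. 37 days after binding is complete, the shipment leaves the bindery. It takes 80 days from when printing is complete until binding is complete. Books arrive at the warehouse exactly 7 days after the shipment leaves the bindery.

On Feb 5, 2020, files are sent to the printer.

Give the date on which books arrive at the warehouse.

Jun 28, 2020

Files are sent to the printer: Feb 5, 2020.
Proofs are approved: Feb 5, 2020 + 16 days = Feb 21, 2020.
Printing is complete: Feb 21, 2020 + 4 days = Feb 25, 2020.
Binding is complete: Feb 25, 2020 + 80 days = May 15, 2020.
The shipment leaves the bindery: May 15, 2020 + 37 days = Jun 21, 2020.
Books arrive at the warehouse: Jun 21, 2020 + 7 days = Jun 28, 2020.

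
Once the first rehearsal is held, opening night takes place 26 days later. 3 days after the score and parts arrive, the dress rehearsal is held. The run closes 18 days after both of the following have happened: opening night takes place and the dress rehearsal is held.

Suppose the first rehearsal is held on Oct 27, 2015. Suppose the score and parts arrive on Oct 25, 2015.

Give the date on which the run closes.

Dec 10, 2015

The first rehearsal is held: Oct 27, 2015.
Opening night takes place: Oct 27, 2015 + 26 days = Nov 22, 2015.
The score and parts arrive: Oct 25, 2015.
The dress rehearsal is held: Oct 25, 2015 + 3 days = Oct 28, 2015.
Both prerequisites met — opening night takes place (Nov 22, 2015), the dress rehearsal is held (Oct 28, 2015); the later is Nov 22, 2015.
The run closes: Nov 22, 2015 + 18 days = Dec 10, 2015.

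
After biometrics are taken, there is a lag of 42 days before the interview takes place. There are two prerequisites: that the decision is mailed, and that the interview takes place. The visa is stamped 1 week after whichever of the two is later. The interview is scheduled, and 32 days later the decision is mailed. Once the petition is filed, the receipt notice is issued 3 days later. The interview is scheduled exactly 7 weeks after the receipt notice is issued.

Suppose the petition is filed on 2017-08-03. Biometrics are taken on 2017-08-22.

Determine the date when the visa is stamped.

The petition is filed: Aug 3, 2017.
The receipt notice is issued: Aug 3, 2017 + 3 days = Aug 6, 2017.
The interview is scheduled: Aug 6, 2017 + 7 weeks = Sep 24, 2017.
The decision is mailed: Sep 24, 2017 + 32 days = Oct 26, 2017.
Biometrics are taken: Aug 22, 2017.
The interview takes place: Aug 22, 2017 + 42 days = Oct 3, 2017.
Both prerequisites met — the decision is mailed (Oct 26, 2017), the interview takes place (Oct 3, 2017); the later is Oct 26, 2017.
The visa is stamped: Oct 26, 2017 + 1 week = Nov 2, 2017.

2017-11-02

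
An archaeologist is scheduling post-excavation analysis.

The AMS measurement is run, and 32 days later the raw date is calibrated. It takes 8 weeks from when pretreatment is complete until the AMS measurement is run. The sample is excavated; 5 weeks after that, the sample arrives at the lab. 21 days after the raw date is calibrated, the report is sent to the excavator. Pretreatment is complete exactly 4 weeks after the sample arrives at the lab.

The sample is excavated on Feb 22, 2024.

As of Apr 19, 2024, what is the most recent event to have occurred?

The sample arrives at the lab

The sample is excavated: Feb 22, 2024.
The sample arrives at the lab: Feb 22, 2024 + 5 weeks = Mar 28, 2024.
Pretreatment is complete: Mar 28, 2024 + 4 weeks = Apr 25, 2024.
The AMS measurement is run: Apr 25, 2024 + 8 weeks = Jun 20, 2024.
The raw date is calibrated: Jun 20, 2024 + 32 days = Jul 22, 2024.
The report is sent to the excavator: Jul 22, 2024 + 21 days = Aug 12, 2024.
Apr 19, 2024 falls between when the sample arrives at the lab (Mar 28, 2024) and when pretreatment is complete (Apr 25, 2024).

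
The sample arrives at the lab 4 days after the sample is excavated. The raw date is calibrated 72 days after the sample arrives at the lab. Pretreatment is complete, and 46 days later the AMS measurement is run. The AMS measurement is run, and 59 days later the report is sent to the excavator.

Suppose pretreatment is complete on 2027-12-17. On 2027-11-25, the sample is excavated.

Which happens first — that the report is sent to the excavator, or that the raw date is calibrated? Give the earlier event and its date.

The raw date is calibrated — 2028-02-09

Pretreatment is complete: Dec 17, 2027.
The AMS measurement is run: Dec 17, 2027 + 46 days = Feb 1, 2028.
The report is sent to the excavator: Feb 1, 2028 + 59 days = Mar 31, 2028.
The sample is excavated: Nov 25, 2027.
The sample arrives at the lab: Nov 25, 2027 + 4 days = Nov 29, 2027.
The raw date is calibrated: Nov 29, 2027 + 72 days = Feb 9, 2028.
Comparing: the report is sent to the excavator on Mar 31, 2028 vs the raw date is calibrated on Feb 9, 2028. Earlier: the raw date is calibrated.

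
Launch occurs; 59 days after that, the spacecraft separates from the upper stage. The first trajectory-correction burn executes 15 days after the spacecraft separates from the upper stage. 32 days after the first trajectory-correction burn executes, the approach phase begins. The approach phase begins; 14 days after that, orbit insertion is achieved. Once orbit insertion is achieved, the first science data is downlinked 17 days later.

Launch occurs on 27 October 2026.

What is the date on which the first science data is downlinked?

13 March 2027

Launch occurs: Oct 27, 2026.
The spacecraft separates from the upper stage: Oct 27, 2026 + 59 days = Dec 25, 2026.
The first trajectory-correction burn executes: Dec 25, 2026 + 15 days = Jan 9, 2027.
The approach phase begins: Jan 9, 2027 + 32 days = Feb 10, 2027.
Orbit insertion is achieved: Feb 10, 2027 + 14 days = Feb 24, 2027.
The first science data is downlinked: Feb 24, 2027 + 17 days = Mar 13, 2027.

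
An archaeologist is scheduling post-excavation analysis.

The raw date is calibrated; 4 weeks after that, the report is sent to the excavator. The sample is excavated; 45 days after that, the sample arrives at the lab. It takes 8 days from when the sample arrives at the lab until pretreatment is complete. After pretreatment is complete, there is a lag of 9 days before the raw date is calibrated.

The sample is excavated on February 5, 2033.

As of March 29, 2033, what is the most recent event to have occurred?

The sample is excavated: Feb 5, 2033.
The sample arrives at the lab: Feb 5, 2033 + 45 days = Mar 22, 2033.
Pretreatment is complete: Mar 22, 2033 + 8 days = Mar 30, 2033.
The raw date is calibrated: Mar 30, 2033 + 9 days = Apr 8, 2033.
The report is sent to the excavator: Apr 8, 2033 + 4 weeks = May 6, 2033.
Mar 29, 2033 falls between when the sample arrives at the lab (Mar 22, 2033) and when pretreatment is complete (Mar 30, 2033).

The sample arrives at the lab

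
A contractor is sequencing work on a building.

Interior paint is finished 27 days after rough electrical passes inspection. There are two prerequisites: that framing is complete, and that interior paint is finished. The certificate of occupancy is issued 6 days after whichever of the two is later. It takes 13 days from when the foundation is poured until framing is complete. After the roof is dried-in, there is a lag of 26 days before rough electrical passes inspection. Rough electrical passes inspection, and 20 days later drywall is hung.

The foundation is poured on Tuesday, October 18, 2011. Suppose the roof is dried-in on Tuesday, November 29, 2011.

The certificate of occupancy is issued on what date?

Friday, January 27, 2012

The foundation is poured: Oct 18, 2011.
Framing is complete: Oct 18, 2011 + 13 days = Oct 31, 2011.
The roof is dried-in: Nov 29, 2011.
Rough electrical passes inspection: Nov 29, 2011 + 26 days = Dec 25, 2011.
Interior paint is finished: Dec 25, 2011 + 27 days = Jan 21, 2012.
Both prerequisites met — framing is complete (Oct 31, 2011), interior paint is finished (Jan 21, 2012); the later is Jan 21, 2012.
The certificate of occupancy is issued: Jan 21, 2012 + 6 days = Jan 27, 2012.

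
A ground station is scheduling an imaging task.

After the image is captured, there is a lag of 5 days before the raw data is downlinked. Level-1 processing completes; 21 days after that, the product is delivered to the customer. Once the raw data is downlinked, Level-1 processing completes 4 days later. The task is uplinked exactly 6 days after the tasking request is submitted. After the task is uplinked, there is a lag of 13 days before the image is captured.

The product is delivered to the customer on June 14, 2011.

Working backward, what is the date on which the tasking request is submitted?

April 26, 2011

The product is delivered to the customer: Jun 14, 2011.
Level-1 processing completes: Jun 14, 2011 − 21 days = May 24, 2011.
The raw data is downlinked: May 24, 2011 − 4 days = May 20, 2011.
The image is captured: May 20, 2011 − 5 days = May 15, 2011.
The task is uplinked: May 15, 2011 − 13 days = May 2, 2011.
The tasking request is submitted: May 2, 2011 − 6 days = Apr 26, 2011.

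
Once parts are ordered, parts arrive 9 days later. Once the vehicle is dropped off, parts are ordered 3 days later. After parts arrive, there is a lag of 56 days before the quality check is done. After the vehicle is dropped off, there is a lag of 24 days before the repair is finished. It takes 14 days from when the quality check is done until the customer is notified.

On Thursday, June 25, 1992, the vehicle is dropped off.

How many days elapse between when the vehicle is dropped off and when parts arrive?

Causal path: the vehicle is dropped off → parts are ordered → parts arrive.
Total delay along the path: 3 + 9 = 12 days.

12 days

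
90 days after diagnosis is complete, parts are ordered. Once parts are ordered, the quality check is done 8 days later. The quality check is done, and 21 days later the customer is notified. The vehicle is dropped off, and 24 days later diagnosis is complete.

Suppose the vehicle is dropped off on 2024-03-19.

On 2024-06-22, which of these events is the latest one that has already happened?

The vehicle is dropped off: Mar 19, 2024.
Diagnosis is complete: Mar 19, 2024 + 24 days = Apr 12, 2024.
Parts are ordered: Apr 12, 2024 + 90 days = Jul 11, 2024.
The quality check is done: Jul 11, 2024 + 8 days = Jul 19, 2024.
The customer is notified: Jul 19, 2024 + 21 days = Aug 9, 2024.
Jun 22, 2024 falls between when diagnosis is complete (Apr 12, 2024) and when parts are ordered (Jul 11, 2024).

Diagnosis is complete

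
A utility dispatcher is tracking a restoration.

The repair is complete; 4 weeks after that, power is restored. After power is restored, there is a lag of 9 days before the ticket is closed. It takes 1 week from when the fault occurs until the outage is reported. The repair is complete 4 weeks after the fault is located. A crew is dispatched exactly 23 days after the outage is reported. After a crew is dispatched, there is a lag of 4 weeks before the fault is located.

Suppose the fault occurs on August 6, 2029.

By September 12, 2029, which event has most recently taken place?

A crew is dispatched

The fault occurs: Aug 6, 2029.
The outage is reported: Aug 6, 2029 + 1 week = Aug 13, 2029.
A crew is dispatched: Aug 13, 2029 + 23 days = Sep 5, 2029.
The fault is located: Sep 5, 2029 + 4 weeks = Oct 3, 2029.
The repair is complete: Oct 3, 2029 + 4 weeks = Oct 31, 2029.
Power is restored: Oct 31, 2029 + 4 weeks = Nov 28, 2029.
The ticket is closed: Nov 28, 2029 + 9 days = Dec 7, 2029.
Sep 12, 2029 falls between when a crew is dispatched (Sep 5, 2029) and when the fault is located (Oct 3, 2029).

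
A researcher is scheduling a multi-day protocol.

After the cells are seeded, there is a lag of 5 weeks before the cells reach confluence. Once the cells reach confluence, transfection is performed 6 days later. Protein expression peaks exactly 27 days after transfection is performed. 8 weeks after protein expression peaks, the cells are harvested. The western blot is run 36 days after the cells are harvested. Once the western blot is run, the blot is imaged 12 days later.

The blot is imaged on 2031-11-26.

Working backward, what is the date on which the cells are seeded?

2031-06-07

The blot is imaged: Nov 26, 2031.
The western blot is run: Nov 26, 2031 − 12 days = Nov 14, 2031.
The cells are harvested: Nov 14, 2031 − 36 days = Oct 9, 2031.
Protein expression peaks: Oct 9, 2031 − 8 weeks = Aug 14, 2031.
Transfection is performed: Aug 14, 2031 − 27 days = Jul 18, 2031.
The cells reach confluence: Jul 18, 2031 − 6 days = Jul 12, 2031.
The cells are seeded: Jul 12, 2031 − 5 weeks = Jun 7, 2031.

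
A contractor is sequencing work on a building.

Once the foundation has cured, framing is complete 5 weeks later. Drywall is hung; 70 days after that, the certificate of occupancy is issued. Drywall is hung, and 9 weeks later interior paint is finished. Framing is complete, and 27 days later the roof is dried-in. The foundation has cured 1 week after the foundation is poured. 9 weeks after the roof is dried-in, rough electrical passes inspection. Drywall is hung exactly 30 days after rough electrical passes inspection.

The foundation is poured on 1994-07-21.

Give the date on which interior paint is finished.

The foundation is poured: Jul 21, 1994.
The foundation has cured: Jul 21, 1994 + 1 week = Jul 28, 1994.
Framing is complete: Jul 28, 1994 + 5 weeks = Sep 1, 1994.
The roof is dried-in: Sep 1, 1994 + 27 days = Sep 28, 1994.
Rough electrical passes inspection: Sep 28, 1994 + 9 weeks = Nov 30, 1994.
Drywall is hung: Nov 30, 1994 + 30 days = Dec 30, 1994.
Interior paint is finished: Dec 30, 1994 + 9 weeks = Mar 3, 1995.

1995-03-03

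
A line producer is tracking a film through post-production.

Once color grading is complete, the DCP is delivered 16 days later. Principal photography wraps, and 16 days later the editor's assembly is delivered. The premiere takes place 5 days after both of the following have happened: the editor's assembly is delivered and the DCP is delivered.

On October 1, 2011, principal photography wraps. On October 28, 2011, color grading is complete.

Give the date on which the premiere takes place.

November 18, 2011

Principal photography wraps: Oct 1, 2011.
The editor's assembly is delivered: Oct 1, 2011 + 16 days = Oct 17, 2011.
Color grading is complete: Oct 28, 2011.
The DCP is delivered: Oct 28, 2011 + 16 days = Nov 13, 2011.
Both prerequisites met — the editor's assembly is delivered (Oct 17, 2011), the DCP is delivered (Nov 13, 2011); the later is Nov 13, 2011.
The premiere takes place: Nov 13, 2011 + 5 days = Nov 18, 2011.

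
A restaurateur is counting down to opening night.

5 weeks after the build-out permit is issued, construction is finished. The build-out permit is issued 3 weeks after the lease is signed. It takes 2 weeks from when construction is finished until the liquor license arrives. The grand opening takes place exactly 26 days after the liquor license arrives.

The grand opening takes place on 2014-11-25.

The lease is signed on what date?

The grand opening takes place: Nov 25, 2014.
The liquor license arrives: Nov 25, 2014 − 26 days = Oct 30, 2014.
Construction is finished: Oct 30, 2014 − 2 weeks = Oct 16, 2014.
The build-out permit is issued: Oct 16, 2014 − 5 weeks = Sep 11, 2014.
The lease is signed: Sep 11, 2014 − 3 weeks = Aug 21, 2014.

2014-08-21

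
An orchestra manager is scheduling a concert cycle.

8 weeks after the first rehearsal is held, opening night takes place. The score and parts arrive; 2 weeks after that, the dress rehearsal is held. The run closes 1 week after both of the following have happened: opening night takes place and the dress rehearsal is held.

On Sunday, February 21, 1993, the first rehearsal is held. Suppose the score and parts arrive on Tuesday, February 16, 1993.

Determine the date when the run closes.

The first rehearsal is held: Feb 21, 1993.
Opening night takes place: Feb 21, 1993 + 8 weeks = Apr 18, 1993.
The score and parts arrive: Feb 16, 1993.
The dress rehearsal is held: Feb 16, 1993 + 2 weeks = Mar 2, 1993.
Both prerequisites met — opening night takes place (Apr 18, 1993), the dress rehearsal is held (Mar 2, 1993); the later is Apr 18, 1993.
The run closes: Apr 18, 1993 + 1 week = Apr 25, 1993.

Sunday, April 25, 1993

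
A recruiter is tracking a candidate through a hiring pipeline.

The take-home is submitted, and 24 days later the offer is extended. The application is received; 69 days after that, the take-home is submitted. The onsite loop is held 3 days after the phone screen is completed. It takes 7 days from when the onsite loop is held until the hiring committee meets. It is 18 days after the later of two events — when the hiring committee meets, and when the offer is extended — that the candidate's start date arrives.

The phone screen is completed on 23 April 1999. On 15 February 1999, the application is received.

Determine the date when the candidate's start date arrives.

6 June 1999

The phone screen is completed: Apr 23, 1999.
The onsite loop is held: Apr 23, 1999 + 3 days = Apr 26, 1999.
The hiring committee meets: Apr 26, 1999 + 7 days = May 3, 1999.
The application is received: Feb 15, 1999.
The take-home is submitted: Feb 15, 1999 + 69 days = Apr 25, 1999.
The offer is extended: Apr 25, 1999 + 24 days = May 19, 1999.
Both prerequisites met — the hiring committee meets (May 3, 1999), the offer is extended (May 19, 1999); the later is May 19, 1999.
The candidate's start date arrives: May 19, 1999 + 18 days = Jun 6, 1999.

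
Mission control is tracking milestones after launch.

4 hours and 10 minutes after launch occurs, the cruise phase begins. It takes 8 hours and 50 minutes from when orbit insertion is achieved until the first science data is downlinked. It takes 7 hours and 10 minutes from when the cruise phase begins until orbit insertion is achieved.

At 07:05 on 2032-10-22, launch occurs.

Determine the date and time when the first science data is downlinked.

03:15 on 2032-10-23

Launch occurs: 07:05 Oct 22, 2032.
The cruise phase begins: 07:05 Oct 22, 2032 + 4h10m = 11:15 Oct 22, 2032.
Orbit insertion is achieved: 11:15 Oct 22, 2032 + 7h10m = 18:25 Oct 22, 2032.
The first science data is downlinked: 18:25 Oct 22, 2032 + 8h50m = 03:15 Oct 23, 2032.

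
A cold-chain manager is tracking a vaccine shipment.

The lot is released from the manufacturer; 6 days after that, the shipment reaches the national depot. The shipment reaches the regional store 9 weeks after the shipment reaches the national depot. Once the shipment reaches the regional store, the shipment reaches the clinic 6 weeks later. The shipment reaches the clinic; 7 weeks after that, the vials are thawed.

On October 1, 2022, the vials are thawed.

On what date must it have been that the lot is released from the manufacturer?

The vials are thawed: Oct 1, 2022.
The shipment reaches the clinic: Oct 1, 2022 − 7 weeks = Aug 13, 2022.
The shipment reaches the regional store: Aug 13, 2022 − 6 weeks = Jul 2, 2022.
The shipment reaches the national depot: Jul 2, 2022 − 9 weeks = Apr 30, 2022.
The lot is released from the manufacturer: Apr 30, 2022 − 6 days = Apr 24, 2022.

April 24, 2022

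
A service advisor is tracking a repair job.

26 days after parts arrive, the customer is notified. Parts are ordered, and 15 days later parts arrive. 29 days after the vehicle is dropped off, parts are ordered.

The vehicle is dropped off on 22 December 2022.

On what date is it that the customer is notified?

2 March 2023

The vehicle is dropped off: Dec 22, 2022.
Parts are ordered: Dec 22, 2022 + 29 days = Jan 20, 2023.
Parts arrive: Jan 20, 2023 + 15 days = Feb 4, 2023.
The customer is notified: Feb 4, 2023 + 26 days = Mar 2, 2023.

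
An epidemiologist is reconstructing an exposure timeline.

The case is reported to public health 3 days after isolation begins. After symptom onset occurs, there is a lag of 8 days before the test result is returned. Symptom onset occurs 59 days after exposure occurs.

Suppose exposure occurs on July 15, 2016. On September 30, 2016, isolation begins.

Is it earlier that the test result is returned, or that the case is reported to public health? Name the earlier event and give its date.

Exposure occurs: Jul 15, 2016.
Symptom onset occurs: Jul 15, 2016 + 59 days = Sep 12, 2016.
The test result is returned: Sep 12, 2016 + 8 days = Sep 20, 2016.
Isolation begins: Sep 30, 2016.
The case is reported to public health: Sep 30, 2016 + 3 days = Oct 3, 2016.
Comparing: the test result is returned on Sep 20, 2016 vs the case is reported to public health on Oct 3, 2016. Earlier: the test result is returned.

The test result is returned — September 20, 2016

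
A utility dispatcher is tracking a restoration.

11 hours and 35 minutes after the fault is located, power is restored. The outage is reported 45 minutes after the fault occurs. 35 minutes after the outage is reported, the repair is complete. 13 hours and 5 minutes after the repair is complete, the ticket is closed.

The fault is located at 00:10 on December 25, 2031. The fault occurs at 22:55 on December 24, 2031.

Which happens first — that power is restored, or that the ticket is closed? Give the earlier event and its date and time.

Power is restored — 11:45 on December 25, 2031

The fault is located: 00:10 Dec 25, 2031.
Power is restored: 00:10 Dec 25, 2031 + 11h35m = 11:45 Dec 25, 2031.
The fault occurs: 22:55 Dec 24, 2031.
The outage is reported: 22:55 Dec 24, 2031 + 45m = 23:40 Dec 24, 2031.
The repair is complete: 23:40 Dec 24, 2031 + 35m = 00:15 Dec 25, 2031.
The ticket is closed: 00:15 Dec 25, 2031 + 13h05m = 13:20 Dec 25, 2031.
Comparing: power is restored at 11:45 Dec 25, 2031 vs the ticket is closed at 13:20 Dec 25, 2031. Earlier: power is restored.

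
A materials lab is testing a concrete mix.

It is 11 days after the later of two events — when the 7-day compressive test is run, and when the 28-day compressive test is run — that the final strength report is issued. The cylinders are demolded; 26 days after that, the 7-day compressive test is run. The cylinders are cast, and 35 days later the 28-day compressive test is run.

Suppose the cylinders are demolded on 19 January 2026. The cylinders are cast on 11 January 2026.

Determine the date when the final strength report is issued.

The cylinders are demolded: Jan 19, 2026.
The 7-day compressive test is run: Jan 19, 2026 + 26 days = Feb 14, 2026.
The cylinders are cast: Jan 11, 2026.
The 28-day compressive test is run: Jan 11, 2026 + 35 days = Feb 15, 2026.
Both prerequisites met — the 7-day compressive test is run (Feb 14, 2026), the 28-day compressive test is run (Feb 15, 2026); the later is Feb 15, 2026.
The final strength report is issued: Feb 15, 2026 + 11 days = Feb 26, 2026.

26 February 2026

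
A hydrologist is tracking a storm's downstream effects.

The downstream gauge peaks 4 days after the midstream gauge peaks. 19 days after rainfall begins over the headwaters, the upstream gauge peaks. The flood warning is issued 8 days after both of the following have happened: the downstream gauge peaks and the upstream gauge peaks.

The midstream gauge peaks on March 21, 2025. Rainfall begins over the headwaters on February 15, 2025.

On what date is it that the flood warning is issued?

The midstream gauge peaks: Mar 21, 2025.
The downstream gauge peaks: Mar 21, 2025 + 4 days = Mar 25, 2025.
Rainfall begins over the headwaters: Feb 15, 2025.
The upstream gauge peaks: Feb 15, 2025 + 19 days = Mar 6, 2025.
Both prerequisites met — the downstream gauge peaks (Mar 25, 2025), the upstream gauge peaks (Mar 6, 2025); the later is Mar 25, 2025.
The flood warning is issued: Mar 25, 2025 + 8 days = Apr 2, 2025.

April 2, 2025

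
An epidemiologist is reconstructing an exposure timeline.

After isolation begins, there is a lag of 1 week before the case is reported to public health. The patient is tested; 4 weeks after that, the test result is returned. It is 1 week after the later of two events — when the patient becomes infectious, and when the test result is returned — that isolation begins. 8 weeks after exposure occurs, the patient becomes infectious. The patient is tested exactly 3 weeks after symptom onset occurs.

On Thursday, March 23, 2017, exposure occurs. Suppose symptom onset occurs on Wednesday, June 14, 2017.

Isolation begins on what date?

Exposure occurs: Mar 23, 2017.
The patient becomes infectious: Mar 23, 2017 + 8 weeks = May 18, 2017.
Symptom onset occurs: Jun 14, 2017.
The patient is tested: Jun 14, 2017 + 3 weeks = Jul 5, 2017.
The test result is returned: Jul 5, 2017 + 4 weeks = Aug 2, 2017.
Both prerequisites met — the patient becomes infectious (May 18, 2017), the test result is returned (Aug 2, 2017); the later is Aug 2, 2017.
Isolation begins: Aug 2, 2017 + 1 week = Aug 9, 2017.

Wednesday, August 9, 2017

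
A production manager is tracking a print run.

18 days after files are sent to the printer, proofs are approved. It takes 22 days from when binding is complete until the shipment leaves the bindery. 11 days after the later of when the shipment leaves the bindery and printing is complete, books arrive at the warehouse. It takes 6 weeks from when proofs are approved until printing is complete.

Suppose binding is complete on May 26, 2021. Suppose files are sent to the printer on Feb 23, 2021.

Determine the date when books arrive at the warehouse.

Binding is complete: May 26, 2021.
The shipment leaves the bindery: May 26, 2021 + 22 days = Jun 17, 2021.
Files are sent to the printer: Feb 23, 2021.
Proofs are approved: Feb 23, 2021 + 18 days = Mar 13, 2021.
Printing is complete: Mar 13, 2021 + 6 weeks = Apr 24, 2021.
Both prerequisites met — the shipment leaves the bindery (Jun 17, 2021), printing is complete (Apr 24, 2021); the later is Jun 17, 2021.
Books arrive at the warehouse: Jun 17, 2021 + 11 days = Jun 28, 2021.

Jun 28, 2021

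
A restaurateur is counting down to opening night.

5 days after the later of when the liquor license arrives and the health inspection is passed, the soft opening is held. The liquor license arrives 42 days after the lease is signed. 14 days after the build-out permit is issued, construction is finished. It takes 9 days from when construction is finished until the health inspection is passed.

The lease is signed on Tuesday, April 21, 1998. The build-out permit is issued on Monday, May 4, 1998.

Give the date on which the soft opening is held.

The lease is signed: Apr 21, 1998.
The liquor license arrives: Apr 21, 1998 + 42 days = Jun 2, 1998.
The build-out permit is issued: May 4, 1998.
Construction is finished: May 4, 1998 + 14 days = May 18, 1998.
The health inspection is passed: May 18, 1998 + 9 days = May 27, 1998.
Both prerequisites met — the liquor license arrives (Jun 2, 1998), the health inspection is passed (May 27, 1998); the later is Jun 2, 1998.
The soft opening is held: Jun 2, 1998 + 5 days = Jun 7, 1998.

Sunday, June 7, 1998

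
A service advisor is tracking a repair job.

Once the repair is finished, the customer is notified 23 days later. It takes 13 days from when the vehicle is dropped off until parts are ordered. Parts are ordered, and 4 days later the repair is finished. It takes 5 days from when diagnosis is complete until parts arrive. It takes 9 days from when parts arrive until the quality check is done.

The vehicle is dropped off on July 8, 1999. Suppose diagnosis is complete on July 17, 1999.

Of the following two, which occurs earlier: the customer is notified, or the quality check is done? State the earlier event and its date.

The quality check is done — July 31, 1999

The vehicle is dropped off: Jul 8, 1999.
Parts are ordered: Jul 8, 1999 + 13 days = Jul 21, 1999.
The repair is finished: Jul 21, 1999 + 4 days = Jul 25, 1999.
The customer is notified: Jul 25, 1999 + 23 days = Aug 17, 1999.
Diagnosis is complete: Jul 17, 1999.
Parts arrive: Jul 17, 1999 + 5 days = Jul 22, 1999.
The quality check is done: Jul 22, 1999 + 9 days = Jul 31, 1999.
Comparing: the customer is notified on Aug 17, 1999 vs the quality check is done on Jul 31, 1999. Earlier: the quality check is done.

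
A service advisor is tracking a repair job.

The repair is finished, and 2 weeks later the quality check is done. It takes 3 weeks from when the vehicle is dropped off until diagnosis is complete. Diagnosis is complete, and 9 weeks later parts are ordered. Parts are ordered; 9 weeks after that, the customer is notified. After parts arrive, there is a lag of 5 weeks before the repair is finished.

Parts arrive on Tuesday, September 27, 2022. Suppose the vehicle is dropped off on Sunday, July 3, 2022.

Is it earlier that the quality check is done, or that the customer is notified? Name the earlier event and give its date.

Parts arrive: Sep 27, 2022.
The repair is finished: Sep 27, 2022 + 5 weeks = Nov 1, 2022.
The quality check is done: Nov 1, 2022 + 2 weeks = Nov 15, 2022.
The vehicle is dropped off: Jul 3, 2022.
Diagnosis is complete: Jul 3, 2022 + 3 weeks = Jul 24, 2022.
Parts are ordered: Jul 24, 2022 + 9 weeks = Sep 25, 2022.
The customer is notified: Sep 25, 2022 + 9 weeks = Nov 27, 2022.
Comparing: the quality check is done on Nov 15, 2022 vs the customer is notified on Nov 27, 2022. Earlier: the quality check is done.

The quality check is done — Tuesday, November 15, 2022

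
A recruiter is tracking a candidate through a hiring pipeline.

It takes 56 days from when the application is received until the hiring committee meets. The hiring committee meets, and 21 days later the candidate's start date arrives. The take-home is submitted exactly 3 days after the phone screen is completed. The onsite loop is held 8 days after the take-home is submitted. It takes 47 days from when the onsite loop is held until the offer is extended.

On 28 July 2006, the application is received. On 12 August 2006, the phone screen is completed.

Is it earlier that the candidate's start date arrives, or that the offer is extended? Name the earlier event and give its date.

The offer is extended — 9 October 2006

The application is received: Jul 28, 2006.
The hiring committee meets: Jul 28, 2006 + 56 days = Sep 22, 2006.
The candidate's start date arrives: Sep 22, 2006 + 21 days = Oct 13, 2006.
The phone screen is completed: Aug 12, 2006.
The take-home is submitted: Aug 12, 2006 + 3 days = Aug 15, 2006.
The onsite loop is held: Aug 15, 2006 + 8 days = Aug 23, 2006.
The offer is extended: Aug 23, 2006 + 47 days = Oct 9, 2006.
Comparing: the candidate's start date arrives on Oct 13, 2006 vs the offer is extended on Oct 9, 2006. Earlier: the offer is extended.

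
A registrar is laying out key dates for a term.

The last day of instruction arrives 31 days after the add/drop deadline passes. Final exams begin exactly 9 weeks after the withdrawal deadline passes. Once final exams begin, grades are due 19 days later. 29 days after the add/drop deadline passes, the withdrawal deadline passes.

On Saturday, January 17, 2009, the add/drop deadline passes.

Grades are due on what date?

The add/drop deadline passes: Jan 17, 2009.
The withdrawal deadline passes: Jan 17, 2009 + 29 days = Feb 15, 2009.
Final exams begin: Feb 15, 2009 + 9 weeks = Apr 19, 2009.
Grades are due: Apr 19, 2009 + 19 days = May 8, 2009.

Friday, May 8, 2009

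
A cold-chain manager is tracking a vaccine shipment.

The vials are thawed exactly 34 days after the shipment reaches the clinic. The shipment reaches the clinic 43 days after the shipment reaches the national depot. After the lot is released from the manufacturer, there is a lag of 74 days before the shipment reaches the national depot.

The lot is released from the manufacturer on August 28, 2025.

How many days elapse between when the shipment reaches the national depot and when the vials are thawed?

77 days

Causal path: the shipment reaches the national depot → the shipment reaches the clinic → the vials are thawed.
Total delay along the path: 43 + 34 = 77 days.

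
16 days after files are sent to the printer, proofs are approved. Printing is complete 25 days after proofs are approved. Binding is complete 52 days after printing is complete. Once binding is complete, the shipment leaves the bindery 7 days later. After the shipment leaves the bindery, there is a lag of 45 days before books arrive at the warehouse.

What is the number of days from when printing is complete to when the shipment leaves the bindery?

59 days

Causal path: printing is complete → binding is complete → the shipment leaves the bindery.
Total delay along the path: 52 + 7 = 59 days.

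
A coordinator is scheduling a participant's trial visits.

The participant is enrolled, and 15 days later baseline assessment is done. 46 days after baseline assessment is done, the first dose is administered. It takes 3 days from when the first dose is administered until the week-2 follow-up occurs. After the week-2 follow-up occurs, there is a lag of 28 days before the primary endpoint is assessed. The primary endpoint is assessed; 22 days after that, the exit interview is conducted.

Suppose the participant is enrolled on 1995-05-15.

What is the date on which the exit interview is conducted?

The participant is enrolled: May 15, 1995.
Baseline assessment is done: May 15, 1995 + 15 days = May 30, 1995.
The first dose is administered: May 30, 1995 + 46 days = Jul 15, 1995.
The week-2 follow-up occurs: Jul 15, 1995 + 3 days = Jul 18, 1995.
The primary endpoint is assessed: Jul 18, 1995 + 28 days = Aug 15, 1995.
The exit interview is conducted: Aug 15, 1995 + 22 days = Sep 6, 1995.

1995-09-06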